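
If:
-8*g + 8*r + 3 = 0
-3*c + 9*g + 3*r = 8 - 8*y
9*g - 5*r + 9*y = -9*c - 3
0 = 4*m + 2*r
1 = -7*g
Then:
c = -7391/5544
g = -1/7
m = 29/112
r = -29/56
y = 395/462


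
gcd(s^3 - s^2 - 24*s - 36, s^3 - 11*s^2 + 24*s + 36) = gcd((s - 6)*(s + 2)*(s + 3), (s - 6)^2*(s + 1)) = s - 6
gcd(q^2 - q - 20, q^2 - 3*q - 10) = q - 5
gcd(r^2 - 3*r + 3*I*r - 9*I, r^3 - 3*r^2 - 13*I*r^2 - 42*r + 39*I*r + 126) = r - 3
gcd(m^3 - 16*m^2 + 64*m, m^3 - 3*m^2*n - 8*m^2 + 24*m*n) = m^2 - 8*m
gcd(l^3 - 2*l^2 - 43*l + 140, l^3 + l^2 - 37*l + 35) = l^2 + 2*l - 35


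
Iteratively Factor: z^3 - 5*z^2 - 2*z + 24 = (z - 4)*(z^2 - z - 6) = (z - 4)*(z + 2)*(z - 3)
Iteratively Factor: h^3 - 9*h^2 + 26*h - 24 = (h - 3)*(h^2 - 6*h + 8) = (h - 4)*(h - 3)*(h - 2)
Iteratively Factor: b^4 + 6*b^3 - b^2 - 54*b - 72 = (b + 3)*(b^3 + 3*b^2 - 10*b - 24) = (b + 2)*(b + 3)*(b^2 + b - 12) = (b + 2)*(b + 3)*(b + 4)*(b - 3)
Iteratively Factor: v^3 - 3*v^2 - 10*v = (v + 2)*(v^2 - 5*v) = (v - 5)*(v + 2)*(v)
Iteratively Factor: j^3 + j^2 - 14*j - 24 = (j + 3)*(j^2 - 2*j - 8) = (j - 4)*(j + 3)*(j + 2)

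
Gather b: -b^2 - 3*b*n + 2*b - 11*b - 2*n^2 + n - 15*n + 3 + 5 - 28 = -b^2 + b*(-3*n - 9) - 2*n^2 - 14*n - 20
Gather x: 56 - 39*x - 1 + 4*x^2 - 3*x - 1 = 4*x^2 - 42*x + 54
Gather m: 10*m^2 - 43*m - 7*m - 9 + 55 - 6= 10*m^2 - 50*m + 40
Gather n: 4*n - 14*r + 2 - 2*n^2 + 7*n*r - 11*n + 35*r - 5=-2*n^2 + n*(7*r - 7) + 21*r - 3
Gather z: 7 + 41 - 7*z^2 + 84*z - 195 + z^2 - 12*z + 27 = -6*z^2 + 72*z - 120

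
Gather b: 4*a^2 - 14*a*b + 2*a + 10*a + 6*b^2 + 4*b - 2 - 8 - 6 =4*a^2 + 12*a + 6*b^2 + b*(4 - 14*a) - 16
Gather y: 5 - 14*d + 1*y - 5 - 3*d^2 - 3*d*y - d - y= -3*d^2 - 3*d*y - 15*d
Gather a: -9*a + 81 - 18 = 63 - 9*a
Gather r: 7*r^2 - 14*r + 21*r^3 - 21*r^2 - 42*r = 21*r^3 - 14*r^2 - 56*r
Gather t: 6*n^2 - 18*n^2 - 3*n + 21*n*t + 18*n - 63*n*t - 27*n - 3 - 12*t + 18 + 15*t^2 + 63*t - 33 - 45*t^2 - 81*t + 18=-12*n^2 - 12*n - 30*t^2 + t*(-42*n - 30)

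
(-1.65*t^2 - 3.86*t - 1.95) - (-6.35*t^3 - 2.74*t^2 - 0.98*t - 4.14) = 6.35*t^3 + 1.09*t^2 - 2.88*t + 2.19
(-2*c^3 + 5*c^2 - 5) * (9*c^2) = -18*c^5 + 45*c^4 - 45*c^2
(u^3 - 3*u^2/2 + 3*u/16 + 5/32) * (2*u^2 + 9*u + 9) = 2*u^5 + 6*u^4 - 33*u^3/8 - 23*u^2/2 + 99*u/32 + 45/32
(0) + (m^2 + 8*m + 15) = m^2 + 8*m + 15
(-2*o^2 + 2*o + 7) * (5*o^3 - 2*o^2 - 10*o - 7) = -10*o^5 + 14*o^4 + 51*o^3 - 20*o^2 - 84*o - 49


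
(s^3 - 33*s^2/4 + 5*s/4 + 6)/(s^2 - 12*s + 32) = (4*s^2 - s - 3)/(4*(s - 4))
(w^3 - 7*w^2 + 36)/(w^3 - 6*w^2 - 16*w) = (w^2 - 9*w + 18)/(w*(w - 8))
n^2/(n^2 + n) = n/(n + 1)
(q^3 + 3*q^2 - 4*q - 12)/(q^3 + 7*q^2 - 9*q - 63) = (q^2 - 4)/(q^2 + 4*q - 21)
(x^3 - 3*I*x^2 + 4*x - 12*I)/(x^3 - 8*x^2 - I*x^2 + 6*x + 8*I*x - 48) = (x - 2*I)/(x - 8)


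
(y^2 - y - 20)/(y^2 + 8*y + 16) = (y - 5)/(y + 4)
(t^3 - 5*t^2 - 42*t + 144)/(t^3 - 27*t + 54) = (t - 8)/(t - 3)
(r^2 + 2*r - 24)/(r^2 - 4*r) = (r + 6)/r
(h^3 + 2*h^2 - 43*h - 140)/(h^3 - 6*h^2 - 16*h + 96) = (h^2 - 2*h - 35)/(h^2 - 10*h + 24)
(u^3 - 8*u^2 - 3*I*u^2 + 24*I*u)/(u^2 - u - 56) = u*(u - 3*I)/(u + 7)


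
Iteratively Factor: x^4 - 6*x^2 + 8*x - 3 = (x - 1)*(x^3 + x^2 - 5*x + 3) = (x - 1)*(x + 3)*(x^2 - 2*x + 1) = (x - 1)^2*(x + 3)*(x - 1)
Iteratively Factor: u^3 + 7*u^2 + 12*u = (u)*(u^2 + 7*u + 12) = u*(u + 4)*(u + 3)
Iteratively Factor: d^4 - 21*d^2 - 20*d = (d)*(d^3 - 21*d - 20) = d*(d + 1)*(d^2 - d - 20) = d*(d + 1)*(d + 4)*(d - 5)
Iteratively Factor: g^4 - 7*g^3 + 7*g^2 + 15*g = (g - 5)*(g^3 - 2*g^2 - 3*g) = (g - 5)*(g + 1)*(g^2 - 3*g) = (g - 5)*(g - 3)*(g + 1)*(g)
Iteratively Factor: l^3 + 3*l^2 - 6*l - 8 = (l + 1)*(l^2 + 2*l - 8) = (l - 2)*(l + 1)*(l + 4)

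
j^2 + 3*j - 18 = (j - 3)*(j + 6)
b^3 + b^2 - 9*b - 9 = (b - 3)*(b + 1)*(b + 3)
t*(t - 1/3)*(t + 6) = t^3 + 17*t^2/3 - 2*t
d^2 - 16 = (d - 4)*(d + 4)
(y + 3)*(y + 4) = y^2 + 7*y + 12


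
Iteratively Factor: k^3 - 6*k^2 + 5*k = (k - 1)*(k^2 - 5*k) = (k - 5)*(k - 1)*(k)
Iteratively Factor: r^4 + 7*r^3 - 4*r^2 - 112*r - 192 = (r - 4)*(r^3 + 11*r^2 + 40*r + 48) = (r - 4)*(r + 4)*(r^2 + 7*r + 12) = (r - 4)*(r + 4)^2*(r + 3)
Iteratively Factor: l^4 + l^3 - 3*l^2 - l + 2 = (l + 2)*(l^3 - l^2 - l + 1) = (l - 1)*(l + 2)*(l^2 - 1) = (l - 1)*(l + 1)*(l + 2)*(l - 1)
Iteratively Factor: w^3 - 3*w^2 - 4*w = (w - 4)*(w^2 + w) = (w - 4)*(w + 1)*(w)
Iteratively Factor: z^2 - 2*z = (z)*(z - 2)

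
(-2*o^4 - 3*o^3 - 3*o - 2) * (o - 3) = -2*o^5 + 3*o^4 + 9*o^3 - 3*o^2 + 7*o + 6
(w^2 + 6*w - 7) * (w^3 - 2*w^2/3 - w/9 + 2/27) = w^5 + 16*w^4/3 - 100*w^3/9 + 110*w^2/27 + 11*w/9 - 14/27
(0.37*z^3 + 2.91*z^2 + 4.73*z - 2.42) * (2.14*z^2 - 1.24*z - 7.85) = 0.7918*z^5 + 5.7686*z^4 + 3.6093*z^3 - 33.8875*z^2 - 34.1297*z + 18.997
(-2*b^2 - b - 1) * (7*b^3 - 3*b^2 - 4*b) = -14*b^5 - b^4 + 4*b^3 + 7*b^2 + 4*b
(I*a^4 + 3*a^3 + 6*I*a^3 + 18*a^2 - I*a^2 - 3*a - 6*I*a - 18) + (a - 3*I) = I*a^4 + 3*a^3 + 6*I*a^3 + 18*a^2 - I*a^2 - 2*a - 6*I*a - 18 - 3*I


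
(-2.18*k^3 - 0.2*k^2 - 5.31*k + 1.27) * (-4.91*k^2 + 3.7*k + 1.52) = 10.7038*k^5 - 7.084*k^4 + 22.0185*k^3 - 26.1867*k^2 - 3.3722*k + 1.9304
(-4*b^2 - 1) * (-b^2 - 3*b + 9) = 4*b^4 + 12*b^3 - 35*b^2 + 3*b - 9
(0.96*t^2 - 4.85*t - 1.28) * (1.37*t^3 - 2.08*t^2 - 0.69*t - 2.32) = 1.3152*t^5 - 8.6413*t^4 + 7.672*t^3 + 3.7817*t^2 + 12.1352*t + 2.9696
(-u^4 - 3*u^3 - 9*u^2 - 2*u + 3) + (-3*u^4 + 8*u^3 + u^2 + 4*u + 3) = -4*u^4 + 5*u^3 - 8*u^2 + 2*u + 6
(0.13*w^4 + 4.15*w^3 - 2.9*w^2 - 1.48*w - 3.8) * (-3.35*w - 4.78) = -0.4355*w^5 - 14.5239*w^4 - 10.122*w^3 + 18.82*w^2 + 19.8044*w + 18.164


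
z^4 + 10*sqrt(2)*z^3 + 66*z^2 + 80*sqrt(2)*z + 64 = (z + sqrt(2))^2*(z + 4*sqrt(2))^2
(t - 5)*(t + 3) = t^2 - 2*t - 15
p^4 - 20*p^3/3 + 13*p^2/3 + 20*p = p*(p - 5)*(p - 3)*(p + 4/3)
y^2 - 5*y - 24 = (y - 8)*(y + 3)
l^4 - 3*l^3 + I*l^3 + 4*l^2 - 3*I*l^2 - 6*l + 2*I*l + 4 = (l - 2)*(l + 2*I)*(-I*l + I)*(I*l + 1)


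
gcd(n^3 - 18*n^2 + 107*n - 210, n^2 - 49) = n - 7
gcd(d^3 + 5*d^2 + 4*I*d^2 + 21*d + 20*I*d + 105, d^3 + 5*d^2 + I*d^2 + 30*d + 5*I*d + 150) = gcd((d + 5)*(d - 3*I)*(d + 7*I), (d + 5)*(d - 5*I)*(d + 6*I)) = d + 5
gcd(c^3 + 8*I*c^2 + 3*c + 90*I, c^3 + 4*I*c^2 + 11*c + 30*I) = c^2 + 2*I*c + 15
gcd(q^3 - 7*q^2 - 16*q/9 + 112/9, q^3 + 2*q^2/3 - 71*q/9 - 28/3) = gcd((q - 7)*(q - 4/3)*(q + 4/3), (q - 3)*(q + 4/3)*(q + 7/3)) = q + 4/3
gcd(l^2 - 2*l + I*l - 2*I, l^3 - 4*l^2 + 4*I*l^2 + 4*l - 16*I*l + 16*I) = l - 2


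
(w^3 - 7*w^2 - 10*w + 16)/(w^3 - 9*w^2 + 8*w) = (w + 2)/w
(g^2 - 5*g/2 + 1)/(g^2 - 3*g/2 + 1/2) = (g - 2)/(g - 1)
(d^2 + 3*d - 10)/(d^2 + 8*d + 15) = (d - 2)/(d + 3)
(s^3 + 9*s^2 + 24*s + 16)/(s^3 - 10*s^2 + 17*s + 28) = (s^2 + 8*s + 16)/(s^2 - 11*s + 28)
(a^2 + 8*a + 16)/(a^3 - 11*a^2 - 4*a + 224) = (a + 4)/(a^2 - 15*a + 56)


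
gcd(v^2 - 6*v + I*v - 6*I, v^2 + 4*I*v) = 1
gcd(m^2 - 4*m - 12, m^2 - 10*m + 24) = m - 6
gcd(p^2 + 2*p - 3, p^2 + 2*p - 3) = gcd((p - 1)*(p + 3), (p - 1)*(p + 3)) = p^2 + 2*p - 3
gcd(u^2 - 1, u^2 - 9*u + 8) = u - 1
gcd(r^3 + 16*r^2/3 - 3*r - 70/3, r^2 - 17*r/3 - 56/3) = r + 7/3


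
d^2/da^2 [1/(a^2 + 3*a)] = 2*(-a*(a + 3) + (2*a + 3)^2)/(a^3*(a + 3)^3)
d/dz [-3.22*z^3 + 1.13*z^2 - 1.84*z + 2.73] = -9.66*z^2 + 2.26*z - 1.84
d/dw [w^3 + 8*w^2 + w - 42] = 3*w^2 + 16*w + 1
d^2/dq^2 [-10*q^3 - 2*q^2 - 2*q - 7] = -60*q - 4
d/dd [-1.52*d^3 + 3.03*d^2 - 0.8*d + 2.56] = -4.56*d^2 + 6.06*d - 0.8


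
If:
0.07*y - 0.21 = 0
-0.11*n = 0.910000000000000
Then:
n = -8.27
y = 3.00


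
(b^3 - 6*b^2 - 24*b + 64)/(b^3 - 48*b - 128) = (b - 2)/(b + 4)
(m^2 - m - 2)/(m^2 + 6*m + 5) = (m - 2)/(m + 5)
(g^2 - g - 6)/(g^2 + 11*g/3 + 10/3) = 3*(g - 3)/(3*g + 5)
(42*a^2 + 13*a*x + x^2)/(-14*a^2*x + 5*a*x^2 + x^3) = (6*a + x)/(x*(-2*a + x))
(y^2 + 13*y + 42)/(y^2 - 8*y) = (y^2 + 13*y + 42)/(y*(y - 8))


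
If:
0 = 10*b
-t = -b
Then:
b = 0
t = 0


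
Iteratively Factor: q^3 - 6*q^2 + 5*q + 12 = (q + 1)*(q^2 - 7*q + 12) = (q - 4)*(q + 1)*(q - 3)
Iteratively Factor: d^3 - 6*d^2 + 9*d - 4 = (d - 1)*(d^2 - 5*d + 4) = (d - 1)^2*(d - 4)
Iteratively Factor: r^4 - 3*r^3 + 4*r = (r + 1)*(r^3 - 4*r^2 + 4*r) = r*(r + 1)*(r^2 - 4*r + 4) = r*(r - 2)*(r + 1)*(r - 2)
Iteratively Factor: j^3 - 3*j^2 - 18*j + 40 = (j - 5)*(j^2 + 2*j - 8) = (j - 5)*(j - 2)*(j + 4)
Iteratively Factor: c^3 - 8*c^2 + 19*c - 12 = (c - 3)*(c^2 - 5*c + 4) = (c - 4)*(c - 3)*(c - 1)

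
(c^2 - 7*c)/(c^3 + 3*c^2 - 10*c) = (c - 7)/(c^2 + 3*c - 10)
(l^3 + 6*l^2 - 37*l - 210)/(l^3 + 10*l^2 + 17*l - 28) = (l^2 - l - 30)/(l^2 + 3*l - 4)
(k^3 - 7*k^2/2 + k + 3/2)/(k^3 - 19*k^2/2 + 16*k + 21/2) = (k - 1)/(k - 7)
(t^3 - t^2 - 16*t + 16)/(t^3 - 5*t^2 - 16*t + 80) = (t - 1)/(t - 5)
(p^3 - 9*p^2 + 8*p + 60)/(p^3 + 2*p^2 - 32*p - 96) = (p^2 - 3*p - 10)/(p^2 + 8*p + 16)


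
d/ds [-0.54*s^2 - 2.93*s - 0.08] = -1.08*s - 2.93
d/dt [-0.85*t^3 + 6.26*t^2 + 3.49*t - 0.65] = -2.55*t^2 + 12.52*t + 3.49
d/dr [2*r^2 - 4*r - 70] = 4*r - 4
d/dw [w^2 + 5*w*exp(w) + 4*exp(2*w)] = 5*w*exp(w) + 2*w + 8*exp(2*w) + 5*exp(w)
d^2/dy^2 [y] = 0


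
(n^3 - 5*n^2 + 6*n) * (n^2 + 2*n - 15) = n^5 - 3*n^4 - 19*n^3 + 87*n^2 - 90*n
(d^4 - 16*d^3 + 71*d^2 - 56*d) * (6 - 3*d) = -3*d^5 + 54*d^4 - 309*d^3 + 594*d^2 - 336*d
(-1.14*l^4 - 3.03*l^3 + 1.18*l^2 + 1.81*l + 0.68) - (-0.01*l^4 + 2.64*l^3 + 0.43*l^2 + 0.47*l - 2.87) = -1.13*l^4 - 5.67*l^3 + 0.75*l^2 + 1.34*l + 3.55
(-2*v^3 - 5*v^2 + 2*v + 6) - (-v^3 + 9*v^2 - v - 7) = -v^3 - 14*v^2 + 3*v + 13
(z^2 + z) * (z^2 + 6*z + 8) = z^4 + 7*z^3 + 14*z^2 + 8*z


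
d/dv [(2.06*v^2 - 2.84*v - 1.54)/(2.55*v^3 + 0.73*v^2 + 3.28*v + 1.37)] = (-5.253*v^4 + 14.484*v^3 + 20.611*v^2 + 7.8928*v + 1.1604)/(6.5025*v^6 + 3.723*v^5 + 17.2609*v^4 + 11.7758*v^3 + 12.7586*v^2 + 8.9872*v + 1.8769)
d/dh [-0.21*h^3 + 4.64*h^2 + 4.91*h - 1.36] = -0.63*h^2 + 9.28*h + 4.91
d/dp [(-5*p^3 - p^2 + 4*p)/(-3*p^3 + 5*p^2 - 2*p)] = 2*(-14*p^2 + 22*p - 9)/(9*p^4 - 30*p^3 + 37*p^2 - 20*p + 4)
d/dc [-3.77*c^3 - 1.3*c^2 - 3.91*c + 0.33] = -11.31*c^2 - 2.6*c - 3.91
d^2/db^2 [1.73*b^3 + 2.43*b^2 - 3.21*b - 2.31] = 10.38*b + 4.86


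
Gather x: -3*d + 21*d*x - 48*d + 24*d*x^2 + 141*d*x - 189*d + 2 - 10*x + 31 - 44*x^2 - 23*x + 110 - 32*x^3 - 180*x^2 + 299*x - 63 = -240*d - 32*x^3 + x^2*(24*d - 224) + x*(162*d + 266) + 80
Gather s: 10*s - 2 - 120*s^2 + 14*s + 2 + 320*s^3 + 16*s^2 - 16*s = 320*s^3 - 104*s^2 + 8*s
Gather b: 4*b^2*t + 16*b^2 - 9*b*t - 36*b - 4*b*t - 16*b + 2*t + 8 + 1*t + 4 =b^2*(4*t + 16) + b*(-13*t - 52) + 3*t + 12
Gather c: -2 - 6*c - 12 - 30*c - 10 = -36*c - 24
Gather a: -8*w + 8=8 - 8*w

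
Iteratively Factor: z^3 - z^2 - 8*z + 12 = (z + 3)*(z^2 - 4*z + 4) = (z - 2)*(z + 3)*(z - 2)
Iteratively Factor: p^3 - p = (p - 1)*(p^2 + p) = p*(p - 1)*(p + 1)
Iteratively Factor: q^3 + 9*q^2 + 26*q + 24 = (q + 4)*(q^2 + 5*q + 6) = (q + 3)*(q + 4)*(q + 2)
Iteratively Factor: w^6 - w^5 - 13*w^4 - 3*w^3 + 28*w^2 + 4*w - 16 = (w - 1)*(w^5 - 13*w^3 - 16*w^2 + 12*w + 16) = (w - 1)*(w + 1)*(w^4 - w^3 - 12*w^2 - 4*w + 16) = (w - 4)*(w - 1)*(w + 1)*(w^3 + 3*w^2 - 4) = (w - 4)*(w - 1)^2*(w + 1)*(w^2 + 4*w + 4) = (w - 4)*(w - 1)^2*(w + 1)*(w + 2)*(w + 2)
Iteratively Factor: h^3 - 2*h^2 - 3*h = (h + 1)*(h^2 - 3*h) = (h - 3)*(h + 1)*(h)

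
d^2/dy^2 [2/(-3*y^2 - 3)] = 4*(1 - 3*y^2)/(3*(y^2 + 1)^3)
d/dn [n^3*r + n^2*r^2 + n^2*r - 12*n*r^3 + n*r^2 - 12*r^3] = r*(3*n^2 + 2*n*r + 2*n - 12*r^2 + r)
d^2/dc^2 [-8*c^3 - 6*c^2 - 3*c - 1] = -48*c - 12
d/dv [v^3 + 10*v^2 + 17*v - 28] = 3*v^2 + 20*v + 17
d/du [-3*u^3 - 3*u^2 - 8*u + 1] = -9*u^2 - 6*u - 8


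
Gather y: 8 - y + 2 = 10 - y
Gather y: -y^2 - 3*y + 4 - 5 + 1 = -y^2 - 3*y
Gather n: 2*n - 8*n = -6*n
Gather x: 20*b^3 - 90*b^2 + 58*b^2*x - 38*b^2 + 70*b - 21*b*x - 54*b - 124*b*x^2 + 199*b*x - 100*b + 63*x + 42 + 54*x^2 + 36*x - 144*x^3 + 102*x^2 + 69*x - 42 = 20*b^3 - 128*b^2 - 84*b - 144*x^3 + x^2*(156 - 124*b) + x*(58*b^2 + 178*b + 168)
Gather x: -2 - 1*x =-x - 2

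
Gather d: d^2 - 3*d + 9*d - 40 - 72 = d^2 + 6*d - 112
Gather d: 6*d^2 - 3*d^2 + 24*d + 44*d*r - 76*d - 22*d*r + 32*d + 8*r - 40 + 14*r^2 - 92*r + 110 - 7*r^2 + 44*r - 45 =3*d^2 + d*(22*r - 20) + 7*r^2 - 40*r + 25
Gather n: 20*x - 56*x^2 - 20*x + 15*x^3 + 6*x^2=15*x^3 - 50*x^2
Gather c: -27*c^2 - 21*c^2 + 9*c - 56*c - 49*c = -48*c^2 - 96*c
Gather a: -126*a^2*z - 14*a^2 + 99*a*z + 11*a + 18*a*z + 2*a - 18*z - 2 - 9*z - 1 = a^2*(-126*z - 14) + a*(117*z + 13) - 27*z - 3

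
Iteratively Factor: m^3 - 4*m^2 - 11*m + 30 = (m - 5)*(m^2 + m - 6) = (m - 5)*(m - 2)*(m + 3)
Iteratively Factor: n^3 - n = (n + 1)*(n^2 - n) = n*(n + 1)*(n - 1)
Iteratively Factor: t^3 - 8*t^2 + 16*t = (t - 4)*(t^2 - 4*t) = t*(t - 4)*(t - 4)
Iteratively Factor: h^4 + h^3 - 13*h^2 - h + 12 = (h - 3)*(h^3 + 4*h^2 - h - 4) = (h - 3)*(h + 4)*(h^2 - 1) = (h - 3)*(h - 1)*(h + 4)*(h + 1)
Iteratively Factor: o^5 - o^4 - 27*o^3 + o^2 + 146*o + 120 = (o - 3)*(o^4 + 2*o^3 - 21*o^2 - 62*o - 40) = (o - 3)*(o + 4)*(o^3 - 2*o^2 - 13*o - 10) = (o - 5)*(o - 3)*(o + 4)*(o^2 + 3*o + 2) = (o - 5)*(o - 3)*(o + 2)*(o + 4)*(o + 1)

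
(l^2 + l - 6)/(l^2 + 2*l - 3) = (l - 2)/(l - 1)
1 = 1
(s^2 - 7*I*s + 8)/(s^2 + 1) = (s - 8*I)/(s - I)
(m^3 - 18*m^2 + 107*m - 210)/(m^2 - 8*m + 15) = (m^2 - 13*m + 42)/(m - 3)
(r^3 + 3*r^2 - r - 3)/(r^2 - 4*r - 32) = (-r^3 - 3*r^2 + r + 3)/(-r^2 + 4*r + 32)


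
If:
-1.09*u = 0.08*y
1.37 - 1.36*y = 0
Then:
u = -0.07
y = 1.01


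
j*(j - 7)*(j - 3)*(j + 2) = j^4 - 8*j^3 + j^2 + 42*j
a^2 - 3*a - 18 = (a - 6)*(a + 3)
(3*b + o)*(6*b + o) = 18*b^2 + 9*b*o + o^2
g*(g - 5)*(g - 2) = g^3 - 7*g^2 + 10*g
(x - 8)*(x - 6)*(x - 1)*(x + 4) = x^4 - 11*x^3 + 2*x^2 + 200*x - 192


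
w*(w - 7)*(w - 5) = w^3 - 12*w^2 + 35*w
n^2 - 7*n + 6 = (n - 6)*(n - 1)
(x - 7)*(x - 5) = x^2 - 12*x + 35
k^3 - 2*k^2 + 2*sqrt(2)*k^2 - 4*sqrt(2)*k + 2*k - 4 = (k - 2)*(k + sqrt(2))^2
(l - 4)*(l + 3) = l^2 - l - 12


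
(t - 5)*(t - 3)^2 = t^3 - 11*t^2 + 39*t - 45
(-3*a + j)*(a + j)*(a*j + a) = -3*a^3*j - 3*a^3 - 2*a^2*j^2 - 2*a^2*j + a*j^3 + a*j^2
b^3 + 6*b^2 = b^2*(b + 6)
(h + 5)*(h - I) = h^2 + 5*h - I*h - 5*I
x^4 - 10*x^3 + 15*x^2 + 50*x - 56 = (x - 7)*(x - 4)*(x - 1)*(x + 2)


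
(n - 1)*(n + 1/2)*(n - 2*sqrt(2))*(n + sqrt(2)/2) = n^4 - 3*sqrt(2)*n^3/2 - n^3/2 - 5*n^2/2 + 3*sqrt(2)*n^2/4 + n + 3*sqrt(2)*n/4 + 1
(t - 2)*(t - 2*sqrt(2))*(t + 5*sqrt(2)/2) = t^3 - 2*t^2 + sqrt(2)*t^2/2 - 10*t - sqrt(2)*t + 20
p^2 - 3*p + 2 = (p - 2)*(p - 1)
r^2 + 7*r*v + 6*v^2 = (r + v)*(r + 6*v)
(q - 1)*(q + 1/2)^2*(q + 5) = q^4 + 5*q^3 - 3*q^2/4 - 4*q - 5/4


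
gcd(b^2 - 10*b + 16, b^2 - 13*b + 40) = b - 8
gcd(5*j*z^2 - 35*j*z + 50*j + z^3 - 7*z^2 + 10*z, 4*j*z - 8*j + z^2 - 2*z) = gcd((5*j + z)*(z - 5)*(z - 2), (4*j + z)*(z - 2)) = z - 2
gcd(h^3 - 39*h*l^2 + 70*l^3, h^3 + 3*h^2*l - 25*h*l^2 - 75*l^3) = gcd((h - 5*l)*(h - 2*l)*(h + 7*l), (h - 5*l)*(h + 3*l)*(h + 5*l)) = h - 5*l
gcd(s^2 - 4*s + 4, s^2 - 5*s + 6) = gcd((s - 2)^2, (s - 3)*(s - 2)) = s - 2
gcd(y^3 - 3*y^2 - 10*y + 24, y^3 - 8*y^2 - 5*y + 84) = y^2 - y - 12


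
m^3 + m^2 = m^2*(m + 1)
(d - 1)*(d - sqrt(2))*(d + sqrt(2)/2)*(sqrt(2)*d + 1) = sqrt(2)*d^4 - sqrt(2)*d^3 - 3*sqrt(2)*d^2/2 - d + 3*sqrt(2)*d/2 + 1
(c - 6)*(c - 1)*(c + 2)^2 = c^4 - 3*c^3 - 18*c^2 - 4*c + 24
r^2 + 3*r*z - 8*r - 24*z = (r - 8)*(r + 3*z)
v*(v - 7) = v^2 - 7*v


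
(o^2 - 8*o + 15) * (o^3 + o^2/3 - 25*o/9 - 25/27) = o^5 - 23*o^4/3 + 86*o^3/9 + 710*o^2/27 - 925*o/27 - 125/9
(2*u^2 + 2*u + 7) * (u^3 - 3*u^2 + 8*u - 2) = 2*u^5 - 4*u^4 + 17*u^3 - 9*u^2 + 52*u - 14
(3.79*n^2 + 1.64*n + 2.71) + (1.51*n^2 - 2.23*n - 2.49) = 5.3*n^2 - 0.59*n + 0.22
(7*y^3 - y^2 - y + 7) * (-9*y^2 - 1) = -63*y^5 + 9*y^4 + 2*y^3 - 62*y^2 + y - 7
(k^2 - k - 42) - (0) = k^2 - k - 42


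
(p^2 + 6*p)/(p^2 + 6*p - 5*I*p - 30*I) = p/(p - 5*I)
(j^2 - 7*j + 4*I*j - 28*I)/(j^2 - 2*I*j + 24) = (j - 7)/(j - 6*I)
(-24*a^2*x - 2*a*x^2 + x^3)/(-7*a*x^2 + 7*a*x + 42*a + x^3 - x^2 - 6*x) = x*(24*a^2 + 2*a*x - x^2)/(7*a*x^2 - 7*a*x - 42*a - x^3 + x^2 + 6*x)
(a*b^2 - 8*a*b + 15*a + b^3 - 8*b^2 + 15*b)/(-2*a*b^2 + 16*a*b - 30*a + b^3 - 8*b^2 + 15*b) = (-a - b)/(2*a - b)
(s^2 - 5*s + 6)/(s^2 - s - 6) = (s - 2)/(s + 2)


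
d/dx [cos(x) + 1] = -sin(x)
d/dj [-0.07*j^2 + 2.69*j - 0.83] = 2.69 - 0.14*j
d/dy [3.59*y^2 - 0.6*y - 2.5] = 7.18*y - 0.6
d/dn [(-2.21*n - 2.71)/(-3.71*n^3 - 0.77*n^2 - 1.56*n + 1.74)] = (8.1991*n^3 + 1.7017*n^2 + 3.4476*n - (2.21*n + 2.71)*(11.13*n^2 + 1.54*n + 1.56) - 3.8454)/(3.71*n^3 + 0.77*n^2 + 1.56*n - 1.74)^2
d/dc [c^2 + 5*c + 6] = 2*c + 5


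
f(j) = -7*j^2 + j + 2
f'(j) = 1 - 14*j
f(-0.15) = 1.69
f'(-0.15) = 3.10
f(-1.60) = -17.52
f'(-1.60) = 23.40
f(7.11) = -344.75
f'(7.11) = -98.54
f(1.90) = -21.37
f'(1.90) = -25.60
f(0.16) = 1.98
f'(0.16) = -1.24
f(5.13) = -177.09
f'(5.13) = -70.82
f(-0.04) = 1.95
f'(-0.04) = 1.56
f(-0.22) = 1.44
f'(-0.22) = 4.08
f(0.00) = 2.00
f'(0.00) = 1.00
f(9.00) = -556.00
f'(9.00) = -125.00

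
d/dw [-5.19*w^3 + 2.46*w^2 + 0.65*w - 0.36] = -15.57*w^2 + 4.92*w + 0.65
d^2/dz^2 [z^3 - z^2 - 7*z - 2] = 6*z - 2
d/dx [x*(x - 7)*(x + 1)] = 3*x^2 - 12*x - 7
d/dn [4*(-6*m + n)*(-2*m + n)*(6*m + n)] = -144*m^2 - 16*m*n + 12*n^2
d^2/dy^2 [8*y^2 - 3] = 16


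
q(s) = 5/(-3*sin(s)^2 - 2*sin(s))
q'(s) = 5*(6*sin(s)*cos(s) + 2*cos(s))/(-3*sin(s)^2 - 2*sin(s))^2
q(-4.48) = -1.04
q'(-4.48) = -0.39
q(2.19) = -1.38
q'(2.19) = -1.53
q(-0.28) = 15.45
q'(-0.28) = 15.69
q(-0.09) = 32.15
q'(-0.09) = 300.74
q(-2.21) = -15.28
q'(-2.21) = 78.43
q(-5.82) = -3.35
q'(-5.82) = 9.40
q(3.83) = 83.66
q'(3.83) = 1958.53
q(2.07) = -1.23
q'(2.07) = -1.05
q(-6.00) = -6.30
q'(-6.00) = 28.06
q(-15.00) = 156.48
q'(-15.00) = 7075.12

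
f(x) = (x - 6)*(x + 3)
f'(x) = 2*x - 3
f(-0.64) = -15.67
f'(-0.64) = -4.28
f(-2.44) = -4.73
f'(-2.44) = -7.88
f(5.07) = -7.51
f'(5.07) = 7.14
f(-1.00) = -14.00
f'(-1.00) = -5.00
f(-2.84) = -1.41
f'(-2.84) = -8.68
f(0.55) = -19.35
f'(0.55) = -1.90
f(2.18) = -19.79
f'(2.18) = 1.36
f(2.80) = -18.56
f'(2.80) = 2.60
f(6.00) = 0.00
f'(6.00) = 9.00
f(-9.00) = 90.00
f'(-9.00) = -21.00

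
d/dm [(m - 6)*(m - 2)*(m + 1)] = 3*m^2 - 14*m + 4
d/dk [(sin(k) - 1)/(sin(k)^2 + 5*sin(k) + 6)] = (2*sin(k) + cos(k)^2 + 10)*cos(k)/(sin(k)^2 + 5*sin(k) + 6)^2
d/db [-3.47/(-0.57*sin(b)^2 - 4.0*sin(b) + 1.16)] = -(3.9558*sin(b) + 13.88)*cos(b)/(0.57*sin(b)^2 + 4.0*sin(b) - 1.16)^2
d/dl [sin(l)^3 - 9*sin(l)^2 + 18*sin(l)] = 3*(sin(l)^2 - 6*sin(l) + 6)*cos(l)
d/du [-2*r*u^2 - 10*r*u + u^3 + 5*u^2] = -4*r*u - 10*r + 3*u^2 + 10*u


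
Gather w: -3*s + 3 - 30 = -3*s - 27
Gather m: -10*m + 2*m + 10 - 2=8 - 8*m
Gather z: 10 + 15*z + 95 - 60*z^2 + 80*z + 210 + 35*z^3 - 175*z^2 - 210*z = 35*z^3 - 235*z^2 - 115*z + 315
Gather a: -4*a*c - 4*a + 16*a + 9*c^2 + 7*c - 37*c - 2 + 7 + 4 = a*(12 - 4*c) + 9*c^2 - 30*c + 9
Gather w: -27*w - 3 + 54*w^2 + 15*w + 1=54*w^2 - 12*w - 2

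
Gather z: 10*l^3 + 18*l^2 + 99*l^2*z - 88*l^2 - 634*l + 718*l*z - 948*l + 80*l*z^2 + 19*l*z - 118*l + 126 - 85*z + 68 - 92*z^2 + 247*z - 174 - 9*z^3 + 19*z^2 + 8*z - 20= 10*l^3 - 70*l^2 - 1700*l - 9*z^3 + z^2*(80*l - 73) + z*(99*l^2 + 737*l + 170)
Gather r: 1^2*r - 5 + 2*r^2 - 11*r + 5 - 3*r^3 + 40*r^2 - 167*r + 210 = -3*r^3 + 42*r^2 - 177*r + 210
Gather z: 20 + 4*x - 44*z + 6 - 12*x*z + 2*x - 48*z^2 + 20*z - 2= 6*x - 48*z^2 + z*(-12*x - 24) + 24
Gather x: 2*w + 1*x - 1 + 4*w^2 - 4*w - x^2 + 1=4*w^2 - 2*w - x^2 + x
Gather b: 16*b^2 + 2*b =16*b^2 + 2*b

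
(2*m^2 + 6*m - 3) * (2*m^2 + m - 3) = 4*m^4 + 14*m^3 - 6*m^2 - 21*m + 9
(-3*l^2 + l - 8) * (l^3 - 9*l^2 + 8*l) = -3*l^5 + 28*l^4 - 41*l^3 + 80*l^2 - 64*l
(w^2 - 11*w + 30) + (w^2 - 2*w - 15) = 2*w^2 - 13*w + 15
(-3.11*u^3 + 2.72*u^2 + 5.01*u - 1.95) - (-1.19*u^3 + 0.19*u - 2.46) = -1.92*u^3 + 2.72*u^2 + 4.82*u + 0.51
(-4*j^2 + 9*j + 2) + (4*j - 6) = -4*j^2 + 13*j - 4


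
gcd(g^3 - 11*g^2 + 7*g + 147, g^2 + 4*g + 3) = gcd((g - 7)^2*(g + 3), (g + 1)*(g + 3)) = g + 3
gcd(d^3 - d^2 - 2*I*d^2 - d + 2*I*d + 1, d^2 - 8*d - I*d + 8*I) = d - I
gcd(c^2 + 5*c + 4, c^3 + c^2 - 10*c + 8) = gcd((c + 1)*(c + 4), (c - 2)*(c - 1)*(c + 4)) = c + 4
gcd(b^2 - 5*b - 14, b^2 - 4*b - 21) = b - 7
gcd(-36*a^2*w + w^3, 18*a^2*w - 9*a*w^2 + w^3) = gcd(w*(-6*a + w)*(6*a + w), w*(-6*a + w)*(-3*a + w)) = -6*a*w + w^2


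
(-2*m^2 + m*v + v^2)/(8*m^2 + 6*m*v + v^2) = (-m + v)/(4*m + v)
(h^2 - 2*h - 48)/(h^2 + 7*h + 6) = (h - 8)/(h + 1)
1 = 1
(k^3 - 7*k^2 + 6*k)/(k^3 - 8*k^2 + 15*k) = (k^2 - 7*k + 6)/(k^2 - 8*k + 15)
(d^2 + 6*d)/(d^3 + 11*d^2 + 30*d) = 1/(d + 5)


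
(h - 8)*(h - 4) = h^2 - 12*h + 32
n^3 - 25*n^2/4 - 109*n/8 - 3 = (n - 8)*(n + 1/4)*(n + 3/2)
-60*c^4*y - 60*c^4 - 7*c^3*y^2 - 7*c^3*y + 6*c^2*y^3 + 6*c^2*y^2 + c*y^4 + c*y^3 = (-3*c + y)*(4*c + y)*(5*c + y)*(c*y + c)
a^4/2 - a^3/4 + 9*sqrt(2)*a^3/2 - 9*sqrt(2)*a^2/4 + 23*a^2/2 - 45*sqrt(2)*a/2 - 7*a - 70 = (a/2 + 1)*(a - 5/2)*(a + 2*sqrt(2))*(a + 7*sqrt(2))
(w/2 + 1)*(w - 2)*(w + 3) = w^3/2 + 3*w^2/2 - 2*w - 6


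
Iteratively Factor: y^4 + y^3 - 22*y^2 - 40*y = (y + 2)*(y^3 - y^2 - 20*y) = (y - 5)*(y + 2)*(y^2 + 4*y) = (y - 5)*(y + 2)*(y + 4)*(y)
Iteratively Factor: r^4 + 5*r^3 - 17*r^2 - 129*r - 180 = (r + 4)*(r^3 + r^2 - 21*r - 45) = (r + 3)*(r + 4)*(r^2 - 2*r - 15) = (r + 3)^2*(r + 4)*(r - 5)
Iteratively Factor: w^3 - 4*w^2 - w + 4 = (w - 1)*(w^2 - 3*w - 4) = (w - 4)*(w - 1)*(w + 1)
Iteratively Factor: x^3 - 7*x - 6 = (x + 1)*(x^2 - x - 6) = (x + 1)*(x + 2)*(x - 3)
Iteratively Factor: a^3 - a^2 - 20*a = (a)*(a^2 - a - 20) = a*(a - 5)*(a + 4)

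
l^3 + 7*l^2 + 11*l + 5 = (l + 1)^2*(l + 5)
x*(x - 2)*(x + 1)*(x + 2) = x^4 + x^3 - 4*x^2 - 4*x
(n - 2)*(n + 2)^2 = n^3 + 2*n^2 - 4*n - 8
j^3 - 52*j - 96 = (j - 8)*(j + 2)*(j + 6)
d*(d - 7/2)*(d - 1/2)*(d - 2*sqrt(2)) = d^4 - 4*d^3 - 2*sqrt(2)*d^3 + 7*d^2/4 + 8*sqrt(2)*d^2 - 7*sqrt(2)*d/2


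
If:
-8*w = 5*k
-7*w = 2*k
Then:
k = 0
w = 0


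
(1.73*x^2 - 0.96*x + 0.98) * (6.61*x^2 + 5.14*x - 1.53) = 11.4353*x^4 + 2.5466*x^3 - 1.1035*x^2 + 6.506*x - 1.4994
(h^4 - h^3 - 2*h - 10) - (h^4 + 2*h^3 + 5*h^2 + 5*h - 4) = -3*h^3 - 5*h^2 - 7*h - 6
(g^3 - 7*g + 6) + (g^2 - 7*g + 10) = g^3 + g^2 - 14*g + 16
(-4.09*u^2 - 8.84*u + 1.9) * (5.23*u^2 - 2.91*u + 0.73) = -21.3907*u^4 - 34.3313*u^3 + 32.6757*u^2 - 11.9822*u + 1.387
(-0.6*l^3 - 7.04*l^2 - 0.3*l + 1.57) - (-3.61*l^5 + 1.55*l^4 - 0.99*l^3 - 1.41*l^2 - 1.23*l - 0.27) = 3.61*l^5 - 1.55*l^4 + 0.39*l^3 - 5.63*l^2 + 0.93*l + 1.84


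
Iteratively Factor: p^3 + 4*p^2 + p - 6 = (p + 2)*(p^2 + 2*p - 3) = (p + 2)*(p + 3)*(p - 1)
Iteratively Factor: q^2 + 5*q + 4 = (q + 4)*(q + 1)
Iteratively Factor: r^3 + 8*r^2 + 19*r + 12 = (r + 4)*(r^2 + 4*r + 3) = (r + 3)*(r + 4)*(r + 1)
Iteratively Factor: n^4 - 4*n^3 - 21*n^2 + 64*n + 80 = (n - 4)*(n^3 - 21*n - 20) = (n - 4)*(n + 1)*(n^2 - n - 20) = (n - 5)*(n - 4)*(n + 1)*(n + 4)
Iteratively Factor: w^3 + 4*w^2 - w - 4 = (w - 1)*(w^2 + 5*w + 4) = (w - 1)*(w + 1)*(w + 4)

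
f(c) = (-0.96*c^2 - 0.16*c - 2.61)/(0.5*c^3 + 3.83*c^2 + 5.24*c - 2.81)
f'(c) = (-1.92*c - 0.16)/(0.5*c^3 + 3.83*c^2 + 5.24*c - 2.81) + (-1.5*c^2 - 7.66*c - 5.24)*(-0.96*c^2 - 0.16*c - 2.61)/(0.5*c^3 + 3.83*c^2 + 5.24*c - 2.81)^2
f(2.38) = -0.22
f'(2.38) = 0.06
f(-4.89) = -5.29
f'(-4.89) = 6.09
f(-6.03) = 7.66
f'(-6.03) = 19.41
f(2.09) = -0.24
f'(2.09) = 0.09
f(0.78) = -0.86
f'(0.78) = 2.29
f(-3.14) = -3.83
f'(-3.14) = -3.16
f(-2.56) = -17.43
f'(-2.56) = -152.58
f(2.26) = -0.23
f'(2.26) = 0.07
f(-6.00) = 8.29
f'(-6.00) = 22.58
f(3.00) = -0.19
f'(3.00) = 0.03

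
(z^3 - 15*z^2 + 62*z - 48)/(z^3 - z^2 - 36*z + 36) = (z - 8)/(z + 6)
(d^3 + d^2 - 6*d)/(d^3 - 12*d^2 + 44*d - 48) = d*(d + 3)/(d^2 - 10*d + 24)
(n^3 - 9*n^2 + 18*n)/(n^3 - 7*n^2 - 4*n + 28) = n*(n^2 - 9*n + 18)/(n^3 - 7*n^2 - 4*n + 28)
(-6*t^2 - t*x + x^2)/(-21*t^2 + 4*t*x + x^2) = (2*t + x)/(7*t + x)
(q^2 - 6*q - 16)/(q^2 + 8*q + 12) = (q - 8)/(q + 6)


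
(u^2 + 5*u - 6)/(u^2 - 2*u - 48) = (u - 1)/(u - 8)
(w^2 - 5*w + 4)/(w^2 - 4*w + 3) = (w - 4)/(w - 3)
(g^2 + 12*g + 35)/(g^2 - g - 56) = (g + 5)/(g - 8)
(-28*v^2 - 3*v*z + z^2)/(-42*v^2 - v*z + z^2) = (4*v + z)/(6*v + z)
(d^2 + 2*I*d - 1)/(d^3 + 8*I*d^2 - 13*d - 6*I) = 1/(d + 6*I)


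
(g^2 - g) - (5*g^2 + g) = -4*g^2 - 2*g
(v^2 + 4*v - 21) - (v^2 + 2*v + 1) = 2*v - 22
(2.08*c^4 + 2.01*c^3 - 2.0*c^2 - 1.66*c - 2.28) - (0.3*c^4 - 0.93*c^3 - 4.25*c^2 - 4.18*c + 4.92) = 1.78*c^4 + 2.94*c^3 + 2.25*c^2 + 2.52*c - 7.2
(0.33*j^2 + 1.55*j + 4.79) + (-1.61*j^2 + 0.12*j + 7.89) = -1.28*j^2 + 1.67*j + 12.68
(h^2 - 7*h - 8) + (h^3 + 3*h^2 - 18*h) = h^3 + 4*h^2 - 25*h - 8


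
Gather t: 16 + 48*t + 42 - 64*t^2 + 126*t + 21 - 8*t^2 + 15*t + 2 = -72*t^2 + 189*t + 81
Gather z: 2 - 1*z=2 - z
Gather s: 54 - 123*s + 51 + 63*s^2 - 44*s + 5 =63*s^2 - 167*s + 110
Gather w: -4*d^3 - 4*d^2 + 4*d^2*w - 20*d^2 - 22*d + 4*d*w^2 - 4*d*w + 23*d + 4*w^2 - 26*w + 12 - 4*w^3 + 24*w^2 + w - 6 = -4*d^3 - 24*d^2 + d - 4*w^3 + w^2*(4*d + 28) + w*(4*d^2 - 4*d - 25) + 6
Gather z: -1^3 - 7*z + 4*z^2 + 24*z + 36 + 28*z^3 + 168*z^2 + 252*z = 28*z^3 + 172*z^2 + 269*z + 35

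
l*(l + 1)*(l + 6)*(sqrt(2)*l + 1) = sqrt(2)*l^4 + l^3 + 7*sqrt(2)*l^3 + 7*l^2 + 6*sqrt(2)*l^2 + 6*l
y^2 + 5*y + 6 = (y + 2)*(y + 3)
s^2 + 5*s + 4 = (s + 1)*(s + 4)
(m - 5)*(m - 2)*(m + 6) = m^3 - m^2 - 32*m + 60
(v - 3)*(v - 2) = v^2 - 5*v + 6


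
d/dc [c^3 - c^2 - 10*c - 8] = 3*c^2 - 2*c - 10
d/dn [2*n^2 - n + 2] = 4*n - 1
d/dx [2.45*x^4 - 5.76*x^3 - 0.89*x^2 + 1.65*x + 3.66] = 9.8*x^3 - 17.28*x^2 - 1.78*x + 1.65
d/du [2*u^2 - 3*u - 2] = 4*u - 3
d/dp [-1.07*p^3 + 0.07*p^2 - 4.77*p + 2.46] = -3.21*p^2 + 0.14*p - 4.77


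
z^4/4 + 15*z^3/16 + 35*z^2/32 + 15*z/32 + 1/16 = (z/4 + 1/4)*(z + 1/4)*(z + 1/2)*(z + 2)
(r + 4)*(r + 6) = r^2 + 10*r + 24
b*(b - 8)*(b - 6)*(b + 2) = b^4 - 12*b^3 + 20*b^2 + 96*b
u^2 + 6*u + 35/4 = (u + 5/2)*(u + 7/2)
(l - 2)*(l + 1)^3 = l^4 + l^3 - 3*l^2 - 5*l - 2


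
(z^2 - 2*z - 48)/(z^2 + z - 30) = (z - 8)/(z - 5)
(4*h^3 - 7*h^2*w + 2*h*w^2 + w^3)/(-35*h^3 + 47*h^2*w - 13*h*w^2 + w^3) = (-4*h^2 + 3*h*w + w^2)/(35*h^2 - 12*h*w + w^2)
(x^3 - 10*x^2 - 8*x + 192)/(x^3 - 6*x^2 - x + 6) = (x^2 - 4*x - 32)/(x^2 - 1)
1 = 1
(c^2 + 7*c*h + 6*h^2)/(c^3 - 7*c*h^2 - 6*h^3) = (c + 6*h)/(c^2 - c*h - 6*h^2)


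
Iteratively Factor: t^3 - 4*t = (t)*(t^2 - 4) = t*(t - 2)*(t + 2)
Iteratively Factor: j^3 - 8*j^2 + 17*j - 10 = (j - 5)*(j^2 - 3*j + 2) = (j - 5)*(j - 1)*(j - 2)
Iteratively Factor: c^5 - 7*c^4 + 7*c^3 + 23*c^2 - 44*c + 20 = (c - 5)*(c^4 - 2*c^3 - 3*c^2 + 8*c - 4) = (c - 5)*(c + 2)*(c^3 - 4*c^2 + 5*c - 2) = (c - 5)*(c - 2)*(c + 2)*(c^2 - 2*c + 1) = (c - 5)*(c - 2)*(c - 1)*(c + 2)*(c - 1)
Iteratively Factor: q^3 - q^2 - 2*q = (q)*(q^2 - q - 2) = q*(q + 1)*(q - 2)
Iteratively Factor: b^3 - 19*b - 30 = (b - 5)*(b^2 + 5*b + 6) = (b - 5)*(b + 2)*(b + 3)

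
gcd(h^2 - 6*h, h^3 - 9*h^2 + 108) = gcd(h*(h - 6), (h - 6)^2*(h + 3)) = h - 6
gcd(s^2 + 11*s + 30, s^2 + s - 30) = s + 6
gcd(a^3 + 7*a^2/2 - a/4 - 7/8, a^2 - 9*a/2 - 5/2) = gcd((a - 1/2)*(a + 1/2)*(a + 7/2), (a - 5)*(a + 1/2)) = a + 1/2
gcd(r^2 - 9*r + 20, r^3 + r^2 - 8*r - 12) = 1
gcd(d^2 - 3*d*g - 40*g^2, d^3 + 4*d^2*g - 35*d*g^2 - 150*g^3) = d + 5*g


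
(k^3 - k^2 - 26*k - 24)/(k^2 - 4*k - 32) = (k^2 - 5*k - 6)/(k - 8)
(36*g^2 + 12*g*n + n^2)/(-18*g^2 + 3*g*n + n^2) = (-6*g - n)/(3*g - n)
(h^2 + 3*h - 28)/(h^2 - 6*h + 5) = (h^2 + 3*h - 28)/(h^2 - 6*h + 5)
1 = 1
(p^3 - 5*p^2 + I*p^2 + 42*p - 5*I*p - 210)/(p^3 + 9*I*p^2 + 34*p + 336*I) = (p - 5)/(p + 8*I)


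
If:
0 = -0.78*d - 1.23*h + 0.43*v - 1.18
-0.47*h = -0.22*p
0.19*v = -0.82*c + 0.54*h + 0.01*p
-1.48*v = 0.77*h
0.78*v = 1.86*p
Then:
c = 0.00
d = -1.51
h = 0.00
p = 0.00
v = 0.00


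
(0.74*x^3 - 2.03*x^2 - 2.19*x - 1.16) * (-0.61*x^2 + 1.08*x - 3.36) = -0.4514*x^5 + 2.0375*x^4 - 3.3429*x^3 + 5.1632*x^2 + 6.1056*x + 3.8976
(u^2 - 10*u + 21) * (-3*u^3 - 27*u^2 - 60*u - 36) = -3*u^5 + 3*u^4 + 147*u^3 - 3*u^2 - 900*u - 756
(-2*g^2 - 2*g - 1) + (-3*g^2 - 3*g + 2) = -5*g^2 - 5*g + 1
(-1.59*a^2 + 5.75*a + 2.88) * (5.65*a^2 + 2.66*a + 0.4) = -8.9835*a^4 + 28.2581*a^3 + 30.931*a^2 + 9.9608*a + 1.152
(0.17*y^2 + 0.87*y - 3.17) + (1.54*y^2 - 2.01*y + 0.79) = 1.71*y^2 - 1.14*y - 2.38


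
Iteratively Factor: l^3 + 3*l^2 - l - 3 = (l - 1)*(l^2 + 4*l + 3) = (l - 1)*(l + 3)*(l + 1)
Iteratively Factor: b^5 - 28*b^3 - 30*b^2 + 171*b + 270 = (b - 5)*(b^4 + 5*b^3 - 3*b^2 - 45*b - 54) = (b - 5)*(b + 3)*(b^3 + 2*b^2 - 9*b - 18) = (b - 5)*(b - 3)*(b + 3)*(b^2 + 5*b + 6) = (b - 5)*(b - 3)*(b + 3)^2*(b + 2)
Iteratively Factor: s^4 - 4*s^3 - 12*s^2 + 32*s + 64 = (s + 2)*(s^3 - 6*s^2 + 32) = (s + 2)^2*(s^2 - 8*s + 16) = (s - 4)*(s + 2)^2*(s - 4)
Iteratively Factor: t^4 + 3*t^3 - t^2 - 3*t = (t + 3)*(t^3 - t) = (t - 1)*(t + 3)*(t^2 + t) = t*(t - 1)*(t + 3)*(t + 1)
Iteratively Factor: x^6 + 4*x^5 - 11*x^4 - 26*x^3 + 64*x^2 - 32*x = (x - 1)*(x^5 + 5*x^4 - 6*x^3 - 32*x^2 + 32*x) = (x - 1)*(x + 4)*(x^4 + x^3 - 10*x^2 + 8*x) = x*(x - 1)*(x + 4)*(x^3 + x^2 - 10*x + 8) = x*(x - 2)*(x - 1)*(x + 4)*(x^2 + 3*x - 4) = x*(x - 2)*(x - 1)*(x + 4)^2*(x - 1)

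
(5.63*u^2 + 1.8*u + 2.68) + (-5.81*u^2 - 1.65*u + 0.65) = -0.18*u^2 + 0.15*u + 3.33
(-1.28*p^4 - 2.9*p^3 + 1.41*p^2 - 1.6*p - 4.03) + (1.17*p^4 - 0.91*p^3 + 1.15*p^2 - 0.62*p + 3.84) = -0.11*p^4 - 3.81*p^3 + 2.56*p^2 - 2.22*p - 0.19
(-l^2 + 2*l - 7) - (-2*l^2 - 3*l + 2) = l^2 + 5*l - 9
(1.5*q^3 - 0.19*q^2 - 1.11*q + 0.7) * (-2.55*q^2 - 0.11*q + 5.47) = -3.825*q^5 + 0.3195*q^4 + 11.0564*q^3 - 2.7022*q^2 - 6.1487*q + 3.829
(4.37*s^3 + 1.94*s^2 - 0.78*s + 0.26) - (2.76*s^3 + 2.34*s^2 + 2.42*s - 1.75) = 1.61*s^3 - 0.4*s^2 - 3.2*s + 2.01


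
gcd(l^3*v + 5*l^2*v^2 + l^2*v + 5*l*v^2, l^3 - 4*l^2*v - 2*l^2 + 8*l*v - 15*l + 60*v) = 1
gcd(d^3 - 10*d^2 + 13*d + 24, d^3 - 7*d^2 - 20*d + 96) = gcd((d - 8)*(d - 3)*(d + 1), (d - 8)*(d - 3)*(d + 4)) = d^2 - 11*d + 24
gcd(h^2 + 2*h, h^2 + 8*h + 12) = h + 2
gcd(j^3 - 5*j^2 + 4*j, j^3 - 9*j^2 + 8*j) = j^2 - j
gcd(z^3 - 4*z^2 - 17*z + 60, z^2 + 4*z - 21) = z - 3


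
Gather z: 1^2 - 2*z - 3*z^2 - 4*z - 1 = -3*z^2 - 6*z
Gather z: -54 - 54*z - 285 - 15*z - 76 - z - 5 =-70*z - 420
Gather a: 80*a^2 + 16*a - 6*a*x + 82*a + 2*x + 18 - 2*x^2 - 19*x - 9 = 80*a^2 + a*(98 - 6*x) - 2*x^2 - 17*x + 9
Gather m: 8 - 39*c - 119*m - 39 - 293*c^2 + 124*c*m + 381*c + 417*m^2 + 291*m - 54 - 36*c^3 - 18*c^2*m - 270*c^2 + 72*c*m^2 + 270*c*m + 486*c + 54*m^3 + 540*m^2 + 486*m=-36*c^3 - 563*c^2 + 828*c + 54*m^3 + m^2*(72*c + 957) + m*(-18*c^2 + 394*c + 658) - 85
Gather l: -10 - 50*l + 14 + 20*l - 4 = -30*l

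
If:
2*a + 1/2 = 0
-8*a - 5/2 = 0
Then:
No Solution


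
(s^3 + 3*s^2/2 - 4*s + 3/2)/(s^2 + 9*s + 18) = (2*s^2 - 3*s + 1)/(2*(s + 6))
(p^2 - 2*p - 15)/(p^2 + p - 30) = (p + 3)/(p + 6)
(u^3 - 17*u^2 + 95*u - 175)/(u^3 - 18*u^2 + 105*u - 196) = (u^2 - 10*u + 25)/(u^2 - 11*u + 28)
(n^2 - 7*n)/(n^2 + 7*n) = (n - 7)/(n + 7)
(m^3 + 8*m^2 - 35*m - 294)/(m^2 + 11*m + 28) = (m^2 + m - 42)/(m + 4)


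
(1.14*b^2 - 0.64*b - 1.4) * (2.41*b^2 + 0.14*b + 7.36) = 2.7474*b^4 - 1.3828*b^3 + 4.9268*b^2 - 4.9064*b - 10.304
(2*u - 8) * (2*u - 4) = 4*u^2 - 24*u + 32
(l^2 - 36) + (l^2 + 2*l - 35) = 2*l^2 + 2*l - 71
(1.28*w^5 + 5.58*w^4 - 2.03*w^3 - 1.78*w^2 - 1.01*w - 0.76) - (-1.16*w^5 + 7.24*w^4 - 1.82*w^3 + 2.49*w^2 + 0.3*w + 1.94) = 2.44*w^5 - 1.66*w^4 - 0.21*w^3 - 4.27*w^2 - 1.31*w - 2.7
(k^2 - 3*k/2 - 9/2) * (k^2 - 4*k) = k^4 - 11*k^3/2 + 3*k^2/2 + 18*k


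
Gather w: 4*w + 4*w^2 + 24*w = 4*w^2 + 28*w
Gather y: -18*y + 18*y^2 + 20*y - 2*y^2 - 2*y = 16*y^2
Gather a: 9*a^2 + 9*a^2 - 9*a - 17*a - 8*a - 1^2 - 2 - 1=18*a^2 - 34*a - 4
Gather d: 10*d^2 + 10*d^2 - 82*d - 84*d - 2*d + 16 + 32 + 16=20*d^2 - 168*d + 64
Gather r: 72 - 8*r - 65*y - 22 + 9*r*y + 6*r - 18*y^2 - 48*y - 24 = r*(9*y - 2) - 18*y^2 - 113*y + 26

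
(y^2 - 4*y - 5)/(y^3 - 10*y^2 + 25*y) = (y + 1)/(y*(y - 5))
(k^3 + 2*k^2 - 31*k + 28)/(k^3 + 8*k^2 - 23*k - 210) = (k^2 - 5*k + 4)/(k^2 + k - 30)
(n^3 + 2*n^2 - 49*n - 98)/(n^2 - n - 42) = (n^2 + 9*n + 14)/(n + 6)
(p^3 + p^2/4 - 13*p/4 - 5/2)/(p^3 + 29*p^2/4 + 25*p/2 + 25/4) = (p - 2)/(p + 5)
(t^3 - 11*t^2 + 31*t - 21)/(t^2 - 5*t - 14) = (t^2 - 4*t + 3)/(t + 2)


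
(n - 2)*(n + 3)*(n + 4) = n^3 + 5*n^2 - 2*n - 24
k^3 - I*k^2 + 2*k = k*(k - 2*I)*(k + I)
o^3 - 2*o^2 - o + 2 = (o - 2)*(o - 1)*(o + 1)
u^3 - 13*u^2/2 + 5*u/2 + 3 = (u - 6)*(u - 1)*(u + 1/2)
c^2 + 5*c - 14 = (c - 2)*(c + 7)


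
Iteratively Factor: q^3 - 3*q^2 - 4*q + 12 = (q - 3)*(q^2 - 4) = (q - 3)*(q + 2)*(q - 2)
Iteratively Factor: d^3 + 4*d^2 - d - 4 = (d - 1)*(d^2 + 5*d + 4) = (d - 1)*(d + 1)*(d + 4)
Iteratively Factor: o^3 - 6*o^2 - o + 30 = (o + 2)*(o^2 - 8*o + 15) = (o - 5)*(o + 2)*(o - 3)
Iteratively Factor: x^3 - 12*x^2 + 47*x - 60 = (x - 3)*(x^2 - 9*x + 20) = (x - 5)*(x - 3)*(x - 4)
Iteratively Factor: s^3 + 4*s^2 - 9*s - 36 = (s + 4)*(s^2 - 9) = (s + 3)*(s + 4)*(s - 3)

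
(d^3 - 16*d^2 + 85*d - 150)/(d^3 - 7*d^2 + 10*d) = (d^2 - 11*d + 30)/(d*(d - 2))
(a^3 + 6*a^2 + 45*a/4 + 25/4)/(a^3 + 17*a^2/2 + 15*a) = (2*a^2 + 7*a + 5)/(2*a*(a + 6))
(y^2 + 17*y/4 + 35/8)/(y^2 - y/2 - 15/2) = (y + 7/4)/(y - 3)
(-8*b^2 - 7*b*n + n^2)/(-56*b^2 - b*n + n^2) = (b + n)/(7*b + n)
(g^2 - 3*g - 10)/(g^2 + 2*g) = (g - 5)/g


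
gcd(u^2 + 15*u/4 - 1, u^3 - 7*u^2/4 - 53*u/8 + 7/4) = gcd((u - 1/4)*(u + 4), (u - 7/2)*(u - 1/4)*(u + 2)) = u - 1/4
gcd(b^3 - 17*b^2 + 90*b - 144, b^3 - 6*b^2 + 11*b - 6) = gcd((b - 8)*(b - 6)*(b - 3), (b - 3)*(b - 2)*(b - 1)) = b - 3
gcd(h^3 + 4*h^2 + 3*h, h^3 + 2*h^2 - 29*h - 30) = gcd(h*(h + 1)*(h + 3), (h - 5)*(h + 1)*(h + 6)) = h + 1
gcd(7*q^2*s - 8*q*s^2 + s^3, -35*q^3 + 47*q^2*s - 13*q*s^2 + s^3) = 7*q^2 - 8*q*s + s^2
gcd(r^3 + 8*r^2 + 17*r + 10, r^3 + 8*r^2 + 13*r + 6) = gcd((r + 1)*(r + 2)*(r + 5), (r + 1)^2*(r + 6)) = r + 1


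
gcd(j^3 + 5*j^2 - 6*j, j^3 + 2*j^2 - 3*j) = j^2 - j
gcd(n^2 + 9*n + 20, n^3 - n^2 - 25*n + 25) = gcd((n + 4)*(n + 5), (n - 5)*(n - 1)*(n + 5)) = n + 5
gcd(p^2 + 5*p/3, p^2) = p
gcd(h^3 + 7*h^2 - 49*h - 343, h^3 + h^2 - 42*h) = h + 7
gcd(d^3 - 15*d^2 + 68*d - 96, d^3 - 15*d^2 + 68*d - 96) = d^3 - 15*d^2 + 68*d - 96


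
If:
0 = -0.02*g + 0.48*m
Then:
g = 24.0*m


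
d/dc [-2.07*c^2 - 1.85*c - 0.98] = -4.14*c - 1.85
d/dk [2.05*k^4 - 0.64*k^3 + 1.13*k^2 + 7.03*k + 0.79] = 8.2*k^3 - 1.92*k^2 + 2.26*k + 7.03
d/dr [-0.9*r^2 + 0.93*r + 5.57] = 0.93 - 1.8*r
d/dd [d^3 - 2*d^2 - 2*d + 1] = 3*d^2 - 4*d - 2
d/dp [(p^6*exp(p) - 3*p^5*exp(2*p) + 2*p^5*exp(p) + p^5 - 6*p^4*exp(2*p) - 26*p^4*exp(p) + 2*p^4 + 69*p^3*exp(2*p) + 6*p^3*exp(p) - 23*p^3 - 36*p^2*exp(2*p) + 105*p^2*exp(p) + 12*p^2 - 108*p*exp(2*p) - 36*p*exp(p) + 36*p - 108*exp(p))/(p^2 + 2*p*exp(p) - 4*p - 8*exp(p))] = (p^8*exp(p) - 6*p^7*exp(2*p) + 2*p^7*exp(p) - 6*p^6*exp(3*p) + 13*p^6*exp(2*p) - 50*p^6*exp(p) + 3*p^6 - 12*p^5*exp(3*p) + 190*p^5*exp(2*p) + 38*p^5*exp(p) - 12*p^5 + 270*p^4*exp(3*p) - 719*p^4*exp(2*p) + 433*p^4*exp(p) - 47*p^4 - 156*p^3*exp(3*p) + 376*p^3*exp(2*p) - 868*p^3*exp(p) + 184*p^3 - 1656*p^2*exp(3*p) + 1182*p^2*exp(2*p) + 252*p^2*exp(p) - 84*p^2 + 1440*p*exp(3*p) - 1680*p*exp(2*p) + 744*p*exp(p) + 864*exp(3*p) + 504*exp(2*p) - 720*exp(p))/(p^4 + 4*p^3*exp(p) - 8*p^3 + 4*p^2*exp(2*p) - 32*p^2*exp(p) + 16*p^2 - 32*p*exp(2*p) + 64*p*exp(p) + 64*exp(2*p))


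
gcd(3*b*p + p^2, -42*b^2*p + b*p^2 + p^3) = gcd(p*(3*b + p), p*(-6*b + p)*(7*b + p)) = p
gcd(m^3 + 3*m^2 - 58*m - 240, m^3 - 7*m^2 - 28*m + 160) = m^2 - 3*m - 40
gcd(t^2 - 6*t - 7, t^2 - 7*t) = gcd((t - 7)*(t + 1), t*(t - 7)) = t - 7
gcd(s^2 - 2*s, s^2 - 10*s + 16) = s - 2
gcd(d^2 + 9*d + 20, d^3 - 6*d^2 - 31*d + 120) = d + 5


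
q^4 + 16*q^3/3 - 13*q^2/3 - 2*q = q*(q - 1)*(q + 1/3)*(q + 6)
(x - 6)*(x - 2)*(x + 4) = x^3 - 4*x^2 - 20*x + 48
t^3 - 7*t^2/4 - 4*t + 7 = (t - 2)*(t - 7/4)*(t + 2)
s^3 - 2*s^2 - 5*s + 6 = (s - 3)*(s - 1)*(s + 2)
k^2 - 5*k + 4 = (k - 4)*(k - 1)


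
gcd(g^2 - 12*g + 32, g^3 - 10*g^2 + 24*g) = g - 4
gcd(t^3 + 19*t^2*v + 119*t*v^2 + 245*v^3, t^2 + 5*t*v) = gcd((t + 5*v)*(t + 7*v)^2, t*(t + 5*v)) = t + 5*v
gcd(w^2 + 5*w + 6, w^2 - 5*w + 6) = 1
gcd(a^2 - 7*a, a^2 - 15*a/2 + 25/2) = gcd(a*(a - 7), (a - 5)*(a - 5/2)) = 1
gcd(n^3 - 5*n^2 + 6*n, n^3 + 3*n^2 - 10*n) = n^2 - 2*n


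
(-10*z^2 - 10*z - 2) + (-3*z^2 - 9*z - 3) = -13*z^2 - 19*z - 5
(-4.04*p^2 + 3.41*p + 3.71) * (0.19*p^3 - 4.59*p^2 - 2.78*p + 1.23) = -0.7676*p^5 + 19.1915*p^4 - 3.7158*p^3 - 31.4779*p^2 - 6.1195*p + 4.5633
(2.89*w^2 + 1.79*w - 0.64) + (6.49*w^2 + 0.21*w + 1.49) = 9.38*w^2 + 2.0*w + 0.85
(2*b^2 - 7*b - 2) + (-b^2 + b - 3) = b^2 - 6*b - 5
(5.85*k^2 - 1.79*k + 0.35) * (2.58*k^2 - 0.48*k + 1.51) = 15.093*k^4 - 7.4262*k^3 + 10.5957*k^2 - 2.8709*k + 0.5285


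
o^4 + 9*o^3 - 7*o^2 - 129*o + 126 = (o - 3)*(o - 1)*(o + 6)*(o + 7)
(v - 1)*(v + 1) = v^2 - 1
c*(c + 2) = c^2 + 2*c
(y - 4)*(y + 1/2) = y^2 - 7*y/2 - 2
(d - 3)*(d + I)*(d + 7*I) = d^3 - 3*d^2 + 8*I*d^2 - 7*d - 24*I*d + 21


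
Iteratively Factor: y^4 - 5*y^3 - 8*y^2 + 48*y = (y + 3)*(y^3 - 8*y^2 + 16*y) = (y - 4)*(y + 3)*(y^2 - 4*y) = (y - 4)^2*(y + 3)*(y)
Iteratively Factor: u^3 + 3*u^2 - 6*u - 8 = (u + 1)*(u^2 + 2*u - 8) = (u - 2)*(u + 1)*(u + 4)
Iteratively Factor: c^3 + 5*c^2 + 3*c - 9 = (c - 1)*(c^2 + 6*c + 9) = (c - 1)*(c + 3)*(c + 3)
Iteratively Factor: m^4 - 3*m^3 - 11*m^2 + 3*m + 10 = (m + 1)*(m^3 - 4*m^2 - 7*m + 10) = (m - 1)*(m + 1)*(m^2 - 3*m - 10) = (m - 1)*(m + 1)*(m + 2)*(m - 5)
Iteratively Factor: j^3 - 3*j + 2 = (j + 2)*(j^2 - 2*j + 1) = (j - 1)*(j + 2)*(j - 1)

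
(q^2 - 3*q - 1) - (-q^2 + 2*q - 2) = 2*q^2 - 5*q + 1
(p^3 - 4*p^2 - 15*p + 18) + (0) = p^3 - 4*p^2 - 15*p + 18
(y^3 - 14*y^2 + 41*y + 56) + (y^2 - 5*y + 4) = y^3 - 13*y^2 + 36*y + 60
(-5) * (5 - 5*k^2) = 25*k^2 - 25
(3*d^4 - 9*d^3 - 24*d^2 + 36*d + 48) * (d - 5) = 3*d^5 - 24*d^4 + 21*d^3 + 156*d^2 - 132*d - 240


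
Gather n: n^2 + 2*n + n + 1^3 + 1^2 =n^2 + 3*n + 2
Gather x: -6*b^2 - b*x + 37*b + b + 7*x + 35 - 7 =-6*b^2 + 38*b + x*(7 - b) + 28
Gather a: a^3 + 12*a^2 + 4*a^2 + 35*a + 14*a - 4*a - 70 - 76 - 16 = a^3 + 16*a^2 + 45*a - 162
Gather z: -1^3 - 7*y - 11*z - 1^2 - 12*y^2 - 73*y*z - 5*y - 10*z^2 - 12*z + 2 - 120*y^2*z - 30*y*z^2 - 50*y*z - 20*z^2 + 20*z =-12*y^2 - 12*y + z^2*(-30*y - 30) + z*(-120*y^2 - 123*y - 3)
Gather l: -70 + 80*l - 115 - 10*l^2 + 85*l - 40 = -10*l^2 + 165*l - 225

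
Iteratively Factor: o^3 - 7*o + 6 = (o - 2)*(o^2 + 2*o - 3) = (o - 2)*(o - 1)*(o + 3)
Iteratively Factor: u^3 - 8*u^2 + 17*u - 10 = (u - 1)*(u^2 - 7*u + 10) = (u - 5)*(u - 1)*(u - 2)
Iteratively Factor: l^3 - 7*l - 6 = (l + 2)*(l^2 - 2*l - 3) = (l + 1)*(l + 2)*(l - 3)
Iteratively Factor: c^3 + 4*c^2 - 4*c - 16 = (c + 4)*(c^2 - 4) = (c + 2)*(c + 4)*(c - 2)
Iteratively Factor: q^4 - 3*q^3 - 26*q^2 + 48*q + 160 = (q - 5)*(q^3 + 2*q^2 - 16*q - 32) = (q - 5)*(q - 4)*(q^2 + 6*q + 8) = (q - 5)*(q - 4)*(q + 4)*(q + 2)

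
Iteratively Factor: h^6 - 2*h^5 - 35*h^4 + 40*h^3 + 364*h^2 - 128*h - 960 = (h + 2)*(h^5 - 4*h^4 - 27*h^3 + 94*h^2 + 176*h - 480) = (h - 5)*(h + 2)*(h^4 + h^3 - 22*h^2 - 16*h + 96) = (h - 5)*(h - 4)*(h + 2)*(h^3 + 5*h^2 - 2*h - 24) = (h - 5)*(h - 4)*(h + 2)*(h + 4)*(h^2 + h - 6) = (h - 5)*(h - 4)*(h - 2)*(h + 2)*(h + 4)*(h + 3)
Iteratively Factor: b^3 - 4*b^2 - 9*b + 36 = (b + 3)*(b^2 - 7*b + 12) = (b - 3)*(b + 3)*(b - 4)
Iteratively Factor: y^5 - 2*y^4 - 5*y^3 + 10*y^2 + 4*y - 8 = (y + 2)*(y^4 - 4*y^3 + 3*y^2 + 4*y - 4) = (y - 2)*(y + 2)*(y^3 - 2*y^2 - y + 2) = (y - 2)*(y + 1)*(y + 2)*(y^2 - 3*y + 2) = (y - 2)*(y - 1)*(y + 1)*(y + 2)*(y - 2)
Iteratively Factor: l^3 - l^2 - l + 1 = (l + 1)*(l^2 - 2*l + 1) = (l - 1)*(l + 1)*(l - 1)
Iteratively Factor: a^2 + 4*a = (a)*(a + 4)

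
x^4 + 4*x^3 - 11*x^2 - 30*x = x*(x - 3)*(x + 2)*(x + 5)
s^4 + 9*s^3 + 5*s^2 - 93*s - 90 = (s - 3)*(s + 1)*(s + 5)*(s + 6)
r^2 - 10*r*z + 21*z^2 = (r - 7*z)*(r - 3*z)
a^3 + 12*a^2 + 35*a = a*(a + 5)*(a + 7)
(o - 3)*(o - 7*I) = o^2 - 3*o - 7*I*o + 21*I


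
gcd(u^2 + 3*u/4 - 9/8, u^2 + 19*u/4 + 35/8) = 1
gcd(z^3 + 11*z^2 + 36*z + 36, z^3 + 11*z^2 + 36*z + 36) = z^3 + 11*z^2 + 36*z + 36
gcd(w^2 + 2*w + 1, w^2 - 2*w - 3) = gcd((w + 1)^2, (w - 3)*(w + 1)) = w + 1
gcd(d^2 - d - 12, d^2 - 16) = d - 4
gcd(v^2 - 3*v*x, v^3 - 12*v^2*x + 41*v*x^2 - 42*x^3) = -v + 3*x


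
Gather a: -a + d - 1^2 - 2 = -a + d - 3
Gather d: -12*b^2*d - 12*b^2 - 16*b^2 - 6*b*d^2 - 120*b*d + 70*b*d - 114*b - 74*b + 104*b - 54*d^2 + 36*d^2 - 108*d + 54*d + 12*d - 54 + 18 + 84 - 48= -28*b^2 - 84*b + d^2*(-6*b - 18) + d*(-12*b^2 - 50*b - 42)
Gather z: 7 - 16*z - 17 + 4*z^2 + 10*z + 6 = 4*z^2 - 6*z - 4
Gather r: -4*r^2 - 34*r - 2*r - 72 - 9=-4*r^2 - 36*r - 81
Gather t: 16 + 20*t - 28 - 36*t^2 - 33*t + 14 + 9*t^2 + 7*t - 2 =-27*t^2 - 6*t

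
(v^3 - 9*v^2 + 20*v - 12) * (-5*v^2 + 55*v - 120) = -5*v^5 + 100*v^4 - 715*v^3 + 2240*v^2 - 3060*v + 1440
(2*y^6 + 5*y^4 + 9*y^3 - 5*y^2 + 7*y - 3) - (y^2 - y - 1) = 2*y^6 + 5*y^4 + 9*y^3 - 6*y^2 + 8*y - 2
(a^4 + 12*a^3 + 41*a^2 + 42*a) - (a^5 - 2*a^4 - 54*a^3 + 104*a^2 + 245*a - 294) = -a^5 + 3*a^4 + 66*a^3 - 63*a^2 - 203*a + 294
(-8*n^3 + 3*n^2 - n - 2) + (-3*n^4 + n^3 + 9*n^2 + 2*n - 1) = -3*n^4 - 7*n^3 + 12*n^2 + n - 3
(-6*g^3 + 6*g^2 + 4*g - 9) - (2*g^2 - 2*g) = -6*g^3 + 4*g^2 + 6*g - 9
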